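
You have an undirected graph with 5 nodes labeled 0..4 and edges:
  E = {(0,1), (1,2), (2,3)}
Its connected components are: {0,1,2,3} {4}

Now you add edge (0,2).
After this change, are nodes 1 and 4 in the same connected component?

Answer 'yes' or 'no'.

Initial components: {0,1,2,3} {4}
Adding edge (0,2): both already in same component {0,1,2,3}. No change.
New components: {0,1,2,3} {4}
Are 1 and 4 in the same component? no

Answer: no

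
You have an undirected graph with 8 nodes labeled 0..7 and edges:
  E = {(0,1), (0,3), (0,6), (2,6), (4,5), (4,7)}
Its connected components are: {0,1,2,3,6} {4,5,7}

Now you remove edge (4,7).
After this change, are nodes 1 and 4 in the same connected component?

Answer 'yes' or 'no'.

Initial components: {0,1,2,3,6} {4,5,7}
Removing edge (4,7): it was a bridge — component count 2 -> 3.
New components: {0,1,2,3,6} {4,5} {7}
Are 1 and 4 in the same component? no

Answer: no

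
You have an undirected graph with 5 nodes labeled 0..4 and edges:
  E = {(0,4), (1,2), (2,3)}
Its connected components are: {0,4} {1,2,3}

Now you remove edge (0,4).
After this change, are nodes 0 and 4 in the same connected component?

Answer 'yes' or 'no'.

Answer: no

Derivation:
Initial components: {0,4} {1,2,3}
Removing edge (0,4): it was a bridge — component count 2 -> 3.
New components: {0} {1,2,3} {4}
Are 0 and 4 in the same component? no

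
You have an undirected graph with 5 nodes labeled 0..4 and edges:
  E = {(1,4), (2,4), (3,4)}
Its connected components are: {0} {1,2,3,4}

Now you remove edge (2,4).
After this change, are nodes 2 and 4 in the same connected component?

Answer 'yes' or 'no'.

Initial components: {0} {1,2,3,4}
Removing edge (2,4): it was a bridge — component count 2 -> 3.
New components: {0} {1,3,4} {2}
Are 2 and 4 in the same component? no

Answer: no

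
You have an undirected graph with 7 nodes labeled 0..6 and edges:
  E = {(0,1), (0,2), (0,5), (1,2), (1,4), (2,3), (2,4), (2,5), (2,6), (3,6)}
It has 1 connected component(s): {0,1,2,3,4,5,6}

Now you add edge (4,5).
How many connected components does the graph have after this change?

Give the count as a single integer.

Initial component count: 1
Add (4,5): endpoints already in same component. Count unchanged: 1.
New component count: 1

Answer: 1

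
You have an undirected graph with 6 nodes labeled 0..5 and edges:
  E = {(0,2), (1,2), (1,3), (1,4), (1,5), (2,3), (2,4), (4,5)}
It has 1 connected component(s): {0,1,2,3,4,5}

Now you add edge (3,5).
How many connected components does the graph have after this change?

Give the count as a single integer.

Answer: 1

Derivation:
Initial component count: 1
Add (3,5): endpoints already in same component. Count unchanged: 1.
New component count: 1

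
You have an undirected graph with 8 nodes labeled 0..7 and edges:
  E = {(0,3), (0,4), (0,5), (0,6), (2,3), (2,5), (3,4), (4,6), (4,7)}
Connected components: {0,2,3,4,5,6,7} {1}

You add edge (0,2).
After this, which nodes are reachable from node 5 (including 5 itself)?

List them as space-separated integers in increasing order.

Before: nodes reachable from 5: {0,2,3,4,5,6,7}
Adding (0,2): both endpoints already in same component. Reachability from 5 unchanged.
After: nodes reachable from 5: {0,2,3,4,5,6,7}

Answer: 0 2 3 4 5 6 7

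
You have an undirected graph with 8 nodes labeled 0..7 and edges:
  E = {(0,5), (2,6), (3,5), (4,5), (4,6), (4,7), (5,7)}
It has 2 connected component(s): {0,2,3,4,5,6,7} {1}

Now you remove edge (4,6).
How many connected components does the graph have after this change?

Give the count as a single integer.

Answer: 3

Derivation:
Initial component count: 2
Remove (4,6): it was a bridge. Count increases: 2 -> 3.
  After removal, components: {0,3,4,5,7} {1} {2,6}
New component count: 3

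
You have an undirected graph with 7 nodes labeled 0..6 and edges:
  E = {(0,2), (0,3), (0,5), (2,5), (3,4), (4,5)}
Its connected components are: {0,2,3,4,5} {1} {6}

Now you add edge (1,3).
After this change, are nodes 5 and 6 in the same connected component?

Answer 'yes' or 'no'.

Answer: no

Derivation:
Initial components: {0,2,3,4,5} {1} {6}
Adding edge (1,3): merges {1} and {0,2,3,4,5}.
New components: {0,1,2,3,4,5} {6}
Are 5 and 6 in the same component? no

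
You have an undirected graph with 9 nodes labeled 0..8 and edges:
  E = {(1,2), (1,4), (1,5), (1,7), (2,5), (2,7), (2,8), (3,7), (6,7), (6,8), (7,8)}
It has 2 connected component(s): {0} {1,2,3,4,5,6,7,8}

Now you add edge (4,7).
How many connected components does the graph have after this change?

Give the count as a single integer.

Initial component count: 2
Add (4,7): endpoints already in same component. Count unchanged: 2.
New component count: 2

Answer: 2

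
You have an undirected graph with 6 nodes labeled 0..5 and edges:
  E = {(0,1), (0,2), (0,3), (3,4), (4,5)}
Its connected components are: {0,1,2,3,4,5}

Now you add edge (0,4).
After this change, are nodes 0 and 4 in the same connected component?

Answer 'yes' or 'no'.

Answer: yes

Derivation:
Initial components: {0,1,2,3,4,5}
Adding edge (0,4): both already in same component {0,1,2,3,4,5}. No change.
New components: {0,1,2,3,4,5}
Are 0 and 4 in the same component? yes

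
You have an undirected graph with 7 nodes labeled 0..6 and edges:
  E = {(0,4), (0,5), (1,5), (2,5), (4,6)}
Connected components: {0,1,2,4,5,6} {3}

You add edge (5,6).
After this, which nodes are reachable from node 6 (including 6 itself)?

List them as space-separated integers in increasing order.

Answer: 0 1 2 4 5 6

Derivation:
Before: nodes reachable from 6: {0,1,2,4,5,6}
Adding (5,6): both endpoints already in same component. Reachability from 6 unchanged.
After: nodes reachable from 6: {0,1,2,4,5,6}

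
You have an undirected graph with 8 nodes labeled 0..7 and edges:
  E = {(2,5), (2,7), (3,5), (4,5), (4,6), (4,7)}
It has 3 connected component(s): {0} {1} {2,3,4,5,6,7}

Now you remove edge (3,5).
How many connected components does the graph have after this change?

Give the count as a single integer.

Initial component count: 3
Remove (3,5): it was a bridge. Count increases: 3 -> 4.
  After removal, components: {0} {1} {2,4,5,6,7} {3}
New component count: 4

Answer: 4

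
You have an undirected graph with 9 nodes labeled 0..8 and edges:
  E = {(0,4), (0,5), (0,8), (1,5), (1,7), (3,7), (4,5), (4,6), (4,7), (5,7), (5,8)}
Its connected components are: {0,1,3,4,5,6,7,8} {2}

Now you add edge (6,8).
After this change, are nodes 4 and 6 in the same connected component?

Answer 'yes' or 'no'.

Initial components: {0,1,3,4,5,6,7,8} {2}
Adding edge (6,8): both already in same component {0,1,3,4,5,6,7,8}. No change.
New components: {0,1,3,4,5,6,7,8} {2}
Are 4 and 6 in the same component? yes

Answer: yes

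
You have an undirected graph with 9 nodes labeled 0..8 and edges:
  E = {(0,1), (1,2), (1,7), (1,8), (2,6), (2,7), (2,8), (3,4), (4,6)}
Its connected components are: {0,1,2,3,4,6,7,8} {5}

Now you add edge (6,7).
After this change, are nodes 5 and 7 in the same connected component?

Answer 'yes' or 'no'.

Answer: no

Derivation:
Initial components: {0,1,2,3,4,6,7,8} {5}
Adding edge (6,7): both already in same component {0,1,2,3,4,6,7,8}. No change.
New components: {0,1,2,3,4,6,7,8} {5}
Are 5 and 7 in the same component? no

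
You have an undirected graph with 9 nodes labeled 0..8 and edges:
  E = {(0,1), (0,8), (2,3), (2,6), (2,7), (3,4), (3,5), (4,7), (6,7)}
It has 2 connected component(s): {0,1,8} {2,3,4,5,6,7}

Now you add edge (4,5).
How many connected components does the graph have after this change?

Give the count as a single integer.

Answer: 2

Derivation:
Initial component count: 2
Add (4,5): endpoints already in same component. Count unchanged: 2.
New component count: 2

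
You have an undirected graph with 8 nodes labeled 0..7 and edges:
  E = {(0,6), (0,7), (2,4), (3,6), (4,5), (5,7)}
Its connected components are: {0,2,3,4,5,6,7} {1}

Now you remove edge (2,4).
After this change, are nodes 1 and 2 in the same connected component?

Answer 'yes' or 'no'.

Initial components: {0,2,3,4,5,6,7} {1}
Removing edge (2,4): it was a bridge — component count 2 -> 3.
New components: {0,3,4,5,6,7} {1} {2}
Are 1 and 2 in the same component? no

Answer: no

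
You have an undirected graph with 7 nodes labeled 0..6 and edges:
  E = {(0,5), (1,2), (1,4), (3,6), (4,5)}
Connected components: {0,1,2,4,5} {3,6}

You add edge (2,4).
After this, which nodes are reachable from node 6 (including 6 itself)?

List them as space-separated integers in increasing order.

Before: nodes reachable from 6: {3,6}
Adding (2,4): both endpoints already in same component. Reachability from 6 unchanged.
After: nodes reachable from 6: {3,6}

Answer: 3 6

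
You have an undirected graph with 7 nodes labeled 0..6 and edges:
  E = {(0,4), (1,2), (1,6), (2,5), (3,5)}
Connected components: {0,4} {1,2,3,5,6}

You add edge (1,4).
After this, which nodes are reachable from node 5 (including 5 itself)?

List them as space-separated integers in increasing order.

Before: nodes reachable from 5: {1,2,3,5,6}
Adding (1,4): merges 5's component with another. Reachability grows.
After: nodes reachable from 5: {0,1,2,3,4,5,6}

Answer: 0 1 2 3 4 5 6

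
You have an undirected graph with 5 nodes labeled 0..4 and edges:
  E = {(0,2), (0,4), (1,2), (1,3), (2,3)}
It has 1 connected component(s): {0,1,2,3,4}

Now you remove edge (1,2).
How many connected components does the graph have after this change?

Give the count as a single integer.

Answer: 1

Derivation:
Initial component count: 1
Remove (1,2): not a bridge. Count unchanged: 1.
  After removal, components: {0,1,2,3,4}
New component count: 1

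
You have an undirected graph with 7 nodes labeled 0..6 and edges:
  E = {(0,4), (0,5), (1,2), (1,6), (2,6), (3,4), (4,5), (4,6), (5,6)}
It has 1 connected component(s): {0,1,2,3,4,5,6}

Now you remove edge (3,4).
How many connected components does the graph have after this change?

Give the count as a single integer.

Initial component count: 1
Remove (3,4): it was a bridge. Count increases: 1 -> 2.
  After removal, components: {0,1,2,4,5,6} {3}
New component count: 2

Answer: 2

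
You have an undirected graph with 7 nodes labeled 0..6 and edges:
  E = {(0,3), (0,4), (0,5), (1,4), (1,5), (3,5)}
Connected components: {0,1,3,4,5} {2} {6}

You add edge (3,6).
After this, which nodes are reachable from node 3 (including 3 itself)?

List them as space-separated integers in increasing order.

Before: nodes reachable from 3: {0,1,3,4,5}
Adding (3,6): merges 3's component with another. Reachability grows.
After: nodes reachable from 3: {0,1,3,4,5,6}

Answer: 0 1 3 4 5 6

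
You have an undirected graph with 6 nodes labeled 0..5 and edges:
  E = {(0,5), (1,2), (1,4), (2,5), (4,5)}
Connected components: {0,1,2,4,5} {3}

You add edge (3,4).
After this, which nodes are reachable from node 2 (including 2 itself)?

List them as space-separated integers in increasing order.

Before: nodes reachable from 2: {0,1,2,4,5}
Adding (3,4): merges 2's component with another. Reachability grows.
After: nodes reachable from 2: {0,1,2,3,4,5}

Answer: 0 1 2 3 4 5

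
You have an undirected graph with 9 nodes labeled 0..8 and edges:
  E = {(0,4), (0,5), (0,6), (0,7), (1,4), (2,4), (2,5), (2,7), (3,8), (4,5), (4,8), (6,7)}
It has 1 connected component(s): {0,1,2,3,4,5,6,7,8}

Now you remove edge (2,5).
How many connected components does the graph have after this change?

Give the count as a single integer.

Initial component count: 1
Remove (2,5): not a bridge. Count unchanged: 1.
  After removal, components: {0,1,2,3,4,5,6,7,8}
New component count: 1

Answer: 1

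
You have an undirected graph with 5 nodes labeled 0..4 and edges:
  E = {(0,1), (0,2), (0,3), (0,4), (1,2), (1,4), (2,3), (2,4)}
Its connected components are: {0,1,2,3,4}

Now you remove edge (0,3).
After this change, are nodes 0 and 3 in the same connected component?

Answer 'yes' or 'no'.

Answer: yes

Derivation:
Initial components: {0,1,2,3,4}
Removing edge (0,3): not a bridge — component count unchanged at 1.
New components: {0,1,2,3,4}
Are 0 and 3 in the same component? yes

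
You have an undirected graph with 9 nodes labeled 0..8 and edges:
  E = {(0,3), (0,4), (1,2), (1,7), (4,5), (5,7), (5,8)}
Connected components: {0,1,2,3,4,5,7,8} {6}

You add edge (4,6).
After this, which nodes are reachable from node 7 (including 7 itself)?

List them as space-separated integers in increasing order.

Answer: 0 1 2 3 4 5 6 7 8

Derivation:
Before: nodes reachable from 7: {0,1,2,3,4,5,7,8}
Adding (4,6): merges 7's component with another. Reachability grows.
After: nodes reachable from 7: {0,1,2,3,4,5,6,7,8}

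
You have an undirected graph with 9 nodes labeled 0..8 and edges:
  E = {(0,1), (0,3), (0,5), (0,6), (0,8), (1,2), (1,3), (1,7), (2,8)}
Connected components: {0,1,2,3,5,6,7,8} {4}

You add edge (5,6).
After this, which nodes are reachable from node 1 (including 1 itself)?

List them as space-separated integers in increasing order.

Before: nodes reachable from 1: {0,1,2,3,5,6,7,8}
Adding (5,6): both endpoints already in same component. Reachability from 1 unchanged.
After: nodes reachable from 1: {0,1,2,3,5,6,7,8}

Answer: 0 1 2 3 5 6 7 8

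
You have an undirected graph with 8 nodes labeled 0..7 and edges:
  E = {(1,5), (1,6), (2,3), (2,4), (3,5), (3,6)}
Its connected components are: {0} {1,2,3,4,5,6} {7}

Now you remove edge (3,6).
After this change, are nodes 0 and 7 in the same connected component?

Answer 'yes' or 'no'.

Initial components: {0} {1,2,3,4,5,6} {7}
Removing edge (3,6): not a bridge — component count unchanged at 3.
New components: {0} {1,2,3,4,5,6} {7}
Are 0 and 7 in the same component? no

Answer: no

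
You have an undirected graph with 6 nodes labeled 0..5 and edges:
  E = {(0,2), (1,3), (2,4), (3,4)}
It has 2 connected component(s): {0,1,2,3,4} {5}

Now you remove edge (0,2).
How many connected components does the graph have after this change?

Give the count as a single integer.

Initial component count: 2
Remove (0,2): it was a bridge. Count increases: 2 -> 3.
  After removal, components: {0} {1,2,3,4} {5}
New component count: 3

Answer: 3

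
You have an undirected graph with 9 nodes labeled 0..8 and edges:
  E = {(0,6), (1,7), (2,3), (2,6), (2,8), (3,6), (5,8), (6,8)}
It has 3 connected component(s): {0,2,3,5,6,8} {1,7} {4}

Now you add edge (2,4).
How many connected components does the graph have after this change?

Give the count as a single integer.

Answer: 2

Derivation:
Initial component count: 3
Add (2,4): merges two components. Count decreases: 3 -> 2.
New component count: 2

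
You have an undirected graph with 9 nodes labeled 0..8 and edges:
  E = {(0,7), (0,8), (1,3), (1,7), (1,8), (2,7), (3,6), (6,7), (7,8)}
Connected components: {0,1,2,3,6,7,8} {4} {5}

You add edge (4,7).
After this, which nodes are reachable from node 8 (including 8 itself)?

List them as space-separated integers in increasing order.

Answer: 0 1 2 3 4 6 7 8

Derivation:
Before: nodes reachable from 8: {0,1,2,3,6,7,8}
Adding (4,7): merges 8's component with another. Reachability grows.
After: nodes reachable from 8: {0,1,2,3,4,6,7,8}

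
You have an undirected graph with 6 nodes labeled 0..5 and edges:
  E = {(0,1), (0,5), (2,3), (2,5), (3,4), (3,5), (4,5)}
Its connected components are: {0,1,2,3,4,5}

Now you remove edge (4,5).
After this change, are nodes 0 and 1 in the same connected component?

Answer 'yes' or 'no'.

Initial components: {0,1,2,3,4,5}
Removing edge (4,5): not a bridge — component count unchanged at 1.
New components: {0,1,2,3,4,5}
Are 0 and 1 in the same component? yes

Answer: yes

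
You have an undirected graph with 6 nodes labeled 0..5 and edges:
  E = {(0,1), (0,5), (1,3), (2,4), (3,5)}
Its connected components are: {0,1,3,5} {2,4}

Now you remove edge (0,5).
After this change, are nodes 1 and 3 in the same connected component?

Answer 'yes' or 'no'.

Answer: yes

Derivation:
Initial components: {0,1,3,5} {2,4}
Removing edge (0,5): not a bridge — component count unchanged at 2.
New components: {0,1,3,5} {2,4}
Are 1 and 3 in the same component? yes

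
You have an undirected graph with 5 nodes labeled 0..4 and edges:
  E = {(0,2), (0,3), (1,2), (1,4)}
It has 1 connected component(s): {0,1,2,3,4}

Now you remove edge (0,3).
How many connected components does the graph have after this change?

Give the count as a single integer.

Answer: 2

Derivation:
Initial component count: 1
Remove (0,3): it was a bridge. Count increases: 1 -> 2.
  After removal, components: {0,1,2,4} {3}
New component count: 2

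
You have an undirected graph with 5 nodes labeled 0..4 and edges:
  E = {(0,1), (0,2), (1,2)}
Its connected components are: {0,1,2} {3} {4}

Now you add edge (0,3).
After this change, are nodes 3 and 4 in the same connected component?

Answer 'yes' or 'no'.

Initial components: {0,1,2} {3} {4}
Adding edge (0,3): merges {0,1,2} and {3}.
New components: {0,1,2,3} {4}
Are 3 and 4 in the same component? no

Answer: no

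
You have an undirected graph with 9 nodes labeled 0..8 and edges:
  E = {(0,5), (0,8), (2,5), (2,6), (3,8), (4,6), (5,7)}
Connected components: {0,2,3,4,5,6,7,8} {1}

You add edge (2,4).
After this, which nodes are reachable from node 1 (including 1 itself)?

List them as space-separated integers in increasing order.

Before: nodes reachable from 1: {1}
Adding (2,4): both endpoints already in same component. Reachability from 1 unchanged.
After: nodes reachable from 1: {1}

Answer: 1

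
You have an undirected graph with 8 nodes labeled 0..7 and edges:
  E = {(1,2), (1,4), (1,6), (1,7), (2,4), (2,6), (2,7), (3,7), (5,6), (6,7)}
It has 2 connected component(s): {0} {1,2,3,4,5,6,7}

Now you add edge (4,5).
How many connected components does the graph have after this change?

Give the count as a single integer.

Answer: 2

Derivation:
Initial component count: 2
Add (4,5): endpoints already in same component. Count unchanged: 2.
New component count: 2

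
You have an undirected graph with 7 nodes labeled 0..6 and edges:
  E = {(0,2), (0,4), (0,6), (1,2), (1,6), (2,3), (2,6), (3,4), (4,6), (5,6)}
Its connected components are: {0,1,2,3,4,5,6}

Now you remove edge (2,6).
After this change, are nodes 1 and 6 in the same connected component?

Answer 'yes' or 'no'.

Answer: yes

Derivation:
Initial components: {0,1,2,3,4,5,6}
Removing edge (2,6): not a bridge — component count unchanged at 1.
New components: {0,1,2,3,4,5,6}
Are 1 and 6 in the same component? yes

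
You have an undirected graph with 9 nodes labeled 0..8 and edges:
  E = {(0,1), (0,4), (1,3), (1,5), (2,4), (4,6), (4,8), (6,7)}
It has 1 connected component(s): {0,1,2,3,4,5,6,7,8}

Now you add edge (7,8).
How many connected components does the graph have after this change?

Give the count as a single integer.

Initial component count: 1
Add (7,8): endpoints already in same component. Count unchanged: 1.
New component count: 1

Answer: 1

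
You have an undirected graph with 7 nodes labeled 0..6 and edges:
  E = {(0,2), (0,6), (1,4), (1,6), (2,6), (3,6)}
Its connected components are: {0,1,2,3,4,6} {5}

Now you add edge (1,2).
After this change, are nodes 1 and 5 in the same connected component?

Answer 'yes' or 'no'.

Answer: no

Derivation:
Initial components: {0,1,2,3,4,6} {5}
Adding edge (1,2): both already in same component {0,1,2,3,4,6}. No change.
New components: {0,1,2,3,4,6} {5}
Are 1 and 5 in the same component? no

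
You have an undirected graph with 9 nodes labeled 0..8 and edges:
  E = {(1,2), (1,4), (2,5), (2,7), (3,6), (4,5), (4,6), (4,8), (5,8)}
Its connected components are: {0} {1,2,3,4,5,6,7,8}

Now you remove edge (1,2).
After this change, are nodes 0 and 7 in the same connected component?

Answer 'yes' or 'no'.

Initial components: {0} {1,2,3,4,5,6,7,8}
Removing edge (1,2): not a bridge — component count unchanged at 2.
New components: {0} {1,2,3,4,5,6,7,8}
Are 0 and 7 in the same component? no

Answer: no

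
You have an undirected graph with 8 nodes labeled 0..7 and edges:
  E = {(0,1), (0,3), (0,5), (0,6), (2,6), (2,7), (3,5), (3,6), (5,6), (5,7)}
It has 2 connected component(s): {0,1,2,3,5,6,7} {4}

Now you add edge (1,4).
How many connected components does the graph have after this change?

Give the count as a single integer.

Initial component count: 2
Add (1,4): merges two components. Count decreases: 2 -> 1.
New component count: 1

Answer: 1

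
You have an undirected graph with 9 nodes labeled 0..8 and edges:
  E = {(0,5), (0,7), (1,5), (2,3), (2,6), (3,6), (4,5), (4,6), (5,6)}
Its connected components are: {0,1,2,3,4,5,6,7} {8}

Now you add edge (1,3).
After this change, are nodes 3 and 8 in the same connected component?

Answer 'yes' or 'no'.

Answer: no

Derivation:
Initial components: {0,1,2,3,4,5,6,7} {8}
Adding edge (1,3): both already in same component {0,1,2,3,4,5,6,7}. No change.
New components: {0,1,2,3,4,5,6,7} {8}
Are 3 and 8 in the same component? no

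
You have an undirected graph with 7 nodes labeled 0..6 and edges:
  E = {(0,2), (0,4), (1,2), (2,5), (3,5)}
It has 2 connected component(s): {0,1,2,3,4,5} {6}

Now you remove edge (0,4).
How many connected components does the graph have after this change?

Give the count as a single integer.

Answer: 3

Derivation:
Initial component count: 2
Remove (0,4): it was a bridge. Count increases: 2 -> 3.
  After removal, components: {0,1,2,3,5} {4} {6}
New component count: 3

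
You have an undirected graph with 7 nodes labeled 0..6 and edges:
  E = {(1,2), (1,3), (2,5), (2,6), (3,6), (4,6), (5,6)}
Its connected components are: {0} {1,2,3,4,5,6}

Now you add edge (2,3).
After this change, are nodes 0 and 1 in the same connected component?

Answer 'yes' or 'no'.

Answer: no

Derivation:
Initial components: {0} {1,2,3,4,5,6}
Adding edge (2,3): both already in same component {1,2,3,4,5,6}. No change.
New components: {0} {1,2,3,4,5,6}
Are 0 and 1 in the same component? no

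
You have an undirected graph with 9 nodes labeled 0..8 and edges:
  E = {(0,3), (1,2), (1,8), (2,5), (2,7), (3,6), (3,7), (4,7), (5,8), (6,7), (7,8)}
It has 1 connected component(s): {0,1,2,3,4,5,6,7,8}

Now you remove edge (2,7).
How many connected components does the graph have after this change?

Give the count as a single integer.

Answer: 1

Derivation:
Initial component count: 1
Remove (2,7): not a bridge. Count unchanged: 1.
  After removal, components: {0,1,2,3,4,5,6,7,8}
New component count: 1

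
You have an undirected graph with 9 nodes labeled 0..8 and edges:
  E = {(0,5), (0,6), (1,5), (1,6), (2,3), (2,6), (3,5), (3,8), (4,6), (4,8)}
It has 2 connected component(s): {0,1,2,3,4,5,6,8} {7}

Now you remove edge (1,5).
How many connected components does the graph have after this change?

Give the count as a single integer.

Initial component count: 2
Remove (1,5): not a bridge. Count unchanged: 2.
  After removal, components: {0,1,2,3,4,5,6,8} {7}
New component count: 2

Answer: 2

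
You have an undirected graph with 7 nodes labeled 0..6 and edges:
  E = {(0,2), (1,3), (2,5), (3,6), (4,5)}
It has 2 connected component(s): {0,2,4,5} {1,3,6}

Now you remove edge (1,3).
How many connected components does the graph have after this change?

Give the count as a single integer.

Answer: 3

Derivation:
Initial component count: 2
Remove (1,3): it was a bridge. Count increases: 2 -> 3.
  After removal, components: {0,2,4,5} {1} {3,6}
New component count: 3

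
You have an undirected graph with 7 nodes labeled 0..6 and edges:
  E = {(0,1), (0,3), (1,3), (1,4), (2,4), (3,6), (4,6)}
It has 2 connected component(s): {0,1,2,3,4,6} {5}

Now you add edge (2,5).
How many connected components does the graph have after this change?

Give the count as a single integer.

Initial component count: 2
Add (2,5): merges two components. Count decreases: 2 -> 1.
New component count: 1

Answer: 1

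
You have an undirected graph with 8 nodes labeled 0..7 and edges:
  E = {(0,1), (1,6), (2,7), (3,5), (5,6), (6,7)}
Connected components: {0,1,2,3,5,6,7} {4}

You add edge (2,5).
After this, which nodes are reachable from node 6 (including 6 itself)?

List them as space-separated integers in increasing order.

Answer: 0 1 2 3 5 6 7

Derivation:
Before: nodes reachable from 6: {0,1,2,3,5,6,7}
Adding (2,5): both endpoints already in same component. Reachability from 6 unchanged.
After: nodes reachable from 6: {0,1,2,3,5,6,7}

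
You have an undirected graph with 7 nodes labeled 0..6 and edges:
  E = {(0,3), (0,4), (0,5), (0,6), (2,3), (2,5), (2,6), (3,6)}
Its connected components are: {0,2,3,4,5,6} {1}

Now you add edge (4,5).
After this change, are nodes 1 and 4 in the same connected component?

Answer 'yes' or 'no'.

Answer: no

Derivation:
Initial components: {0,2,3,4,5,6} {1}
Adding edge (4,5): both already in same component {0,2,3,4,5,6}. No change.
New components: {0,2,3,4,5,6} {1}
Are 1 and 4 in the same component? no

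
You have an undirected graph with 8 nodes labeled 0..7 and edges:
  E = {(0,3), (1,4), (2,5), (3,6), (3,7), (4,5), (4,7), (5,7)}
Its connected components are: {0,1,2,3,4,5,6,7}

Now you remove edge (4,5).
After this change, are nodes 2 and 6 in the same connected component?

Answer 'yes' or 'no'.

Answer: yes

Derivation:
Initial components: {0,1,2,3,4,5,6,7}
Removing edge (4,5): not a bridge — component count unchanged at 1.
New components: {0,1,2,3,4,5,6,7}
Are 2 and 6 in the same component? yes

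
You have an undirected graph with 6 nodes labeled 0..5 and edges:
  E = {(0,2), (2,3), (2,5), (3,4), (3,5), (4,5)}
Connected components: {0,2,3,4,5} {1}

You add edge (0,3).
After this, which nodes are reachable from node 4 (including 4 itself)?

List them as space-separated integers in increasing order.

Answer: 0 2 3 4 5

Derivation:
Before: nodes reachable from 4: {0,2,3,4,5}
Adding (0,3): both endpoints already in same component. Reachability from 4 unchanged.
After: nodes reachable from 4: {0,2,3,4,5}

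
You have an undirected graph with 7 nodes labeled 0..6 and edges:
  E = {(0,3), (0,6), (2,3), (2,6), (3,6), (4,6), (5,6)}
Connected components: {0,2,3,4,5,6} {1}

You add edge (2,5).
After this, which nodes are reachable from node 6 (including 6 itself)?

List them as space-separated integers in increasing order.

Before: nodes reachable from 6: {0,2,3,4,5,6}
Adding (2,5): both endpoints already in same component. Reachability from 6 unchanged.
After: nodes reachable from 6: {0,2,3,4,5,6}

Answer: 0 2 3 4 5 6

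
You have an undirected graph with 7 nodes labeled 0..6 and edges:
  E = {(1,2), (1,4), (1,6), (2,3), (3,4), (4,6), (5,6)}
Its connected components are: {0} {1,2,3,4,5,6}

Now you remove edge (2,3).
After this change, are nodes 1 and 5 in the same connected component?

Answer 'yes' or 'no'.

Initial components: {0} {1,2,3,4,5,6}
Removing edge (2,3): not a bridge — component count unchanged at 2.
New components: {0} {1,2,3,4,5,6}
Are 1 and 5 in the same component? yes

Answer: yes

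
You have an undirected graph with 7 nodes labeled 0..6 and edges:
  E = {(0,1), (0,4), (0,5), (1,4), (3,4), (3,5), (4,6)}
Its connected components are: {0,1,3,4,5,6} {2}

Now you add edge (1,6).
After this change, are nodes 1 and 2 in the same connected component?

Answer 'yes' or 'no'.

Initial components: {0,1,3,4,5,6} {2}
Adding edge (1,6): both already in same component {0,1,3,4,5,6}. No change.
New components: {0,1,3,4,5,6} {2}
Are 1 and 2 in the same component? no

Answer: no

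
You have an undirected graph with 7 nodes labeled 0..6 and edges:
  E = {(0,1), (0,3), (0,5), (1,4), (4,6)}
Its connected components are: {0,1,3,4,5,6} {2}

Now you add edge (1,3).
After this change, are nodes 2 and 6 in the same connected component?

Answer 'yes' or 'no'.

Answer: no

Derivation:
Initial components: {0,1,3,4,5,6} {2}
Adding edge (1,3): both already in same component {0,1,3,4,5,6}. No change.
New components: {0,1,3,4,5,6} {2}
Are 2 and 6 in the same component? no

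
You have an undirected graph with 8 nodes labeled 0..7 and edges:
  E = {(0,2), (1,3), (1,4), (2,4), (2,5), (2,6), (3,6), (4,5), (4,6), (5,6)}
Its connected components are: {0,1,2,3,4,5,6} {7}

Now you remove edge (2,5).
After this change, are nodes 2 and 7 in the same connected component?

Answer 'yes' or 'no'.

Initial components: {0,1,2,3,4,5,6} {7}
Removing edge (2,5): not a bridge — component count unchanged at 2.
New components: {0,1,2,3,4,5,6} {7}
Are 2 and 7 in the same component? no

Answer: no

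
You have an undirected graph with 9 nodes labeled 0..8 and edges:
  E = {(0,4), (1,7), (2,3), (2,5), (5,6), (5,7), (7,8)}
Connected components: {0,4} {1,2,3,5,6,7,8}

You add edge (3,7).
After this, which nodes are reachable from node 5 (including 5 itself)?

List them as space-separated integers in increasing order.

Answer: 1 2 3 5 6 7 8

Derivation:
Before: nodes reachable from 5: {1,2,3,5,6,7,8}
Adding (3,7): both endpoints already in same component. Reachability from 5 unchanged.
After: nodes reachable from 5: {1,2,3,5,6,7,8}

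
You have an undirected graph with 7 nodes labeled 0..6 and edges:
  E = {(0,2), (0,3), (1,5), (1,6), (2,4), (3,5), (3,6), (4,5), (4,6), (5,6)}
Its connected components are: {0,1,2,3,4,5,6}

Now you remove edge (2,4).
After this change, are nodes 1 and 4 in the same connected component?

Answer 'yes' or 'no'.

Answer: yes

Derivation:
Initial components: {0,1,2,3,4,5,6}
Removing edge (2,4): not a bridge — component count unchanged at 1.
New components: {0,1,2,3,4,5,6}
Are 1 and 4 in the same component? yes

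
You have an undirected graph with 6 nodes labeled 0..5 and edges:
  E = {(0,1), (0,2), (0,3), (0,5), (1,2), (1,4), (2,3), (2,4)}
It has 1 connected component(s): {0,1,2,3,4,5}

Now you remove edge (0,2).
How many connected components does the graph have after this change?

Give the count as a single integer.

Initial component count: 1
Remove (0,2): not a bridge. Count unchanged: 1.
  After removal, components: {0,1,2,3,4,5}
New component count: 1

Answer: 1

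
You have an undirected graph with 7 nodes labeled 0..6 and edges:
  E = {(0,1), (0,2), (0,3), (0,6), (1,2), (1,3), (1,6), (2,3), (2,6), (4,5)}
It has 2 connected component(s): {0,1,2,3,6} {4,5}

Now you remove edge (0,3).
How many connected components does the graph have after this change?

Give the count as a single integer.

Answer: 2

Derivation:
Initial component count: 2
Remove (0,3): not a bridge. Count unchanged: 2.
  After removal, components: {0,1,2,3,6} {4,5}
New component count: 2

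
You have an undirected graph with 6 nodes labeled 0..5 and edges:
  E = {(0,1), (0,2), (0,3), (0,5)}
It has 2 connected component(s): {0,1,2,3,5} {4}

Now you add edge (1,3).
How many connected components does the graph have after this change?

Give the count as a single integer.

Answer: 2

Derivation:
Initial component count: 2
Add (1,3): endpoints already in same component. Count unchanged: 2.
New component count: 2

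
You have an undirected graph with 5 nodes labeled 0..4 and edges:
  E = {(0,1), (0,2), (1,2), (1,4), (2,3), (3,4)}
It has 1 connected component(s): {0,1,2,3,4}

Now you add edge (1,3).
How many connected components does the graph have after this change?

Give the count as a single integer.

Initial component count: 1
Add (1,3): endpoints already in same component. Count unchanged: 1.
New component count: 1

Answer: 1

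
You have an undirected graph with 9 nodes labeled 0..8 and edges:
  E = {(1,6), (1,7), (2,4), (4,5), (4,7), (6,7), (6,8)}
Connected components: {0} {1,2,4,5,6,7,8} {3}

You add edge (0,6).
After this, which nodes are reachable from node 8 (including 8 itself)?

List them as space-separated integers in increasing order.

Before: nodes reachable from 8: {1,2,4,5,6,7,8}
Adding (0,6): merges 8's component with another. Reachability grows.
After: nodes reachable from 8: {0,1,2,4,5,6,7,8}

Answer: 0 1 2 4 5 6 7 8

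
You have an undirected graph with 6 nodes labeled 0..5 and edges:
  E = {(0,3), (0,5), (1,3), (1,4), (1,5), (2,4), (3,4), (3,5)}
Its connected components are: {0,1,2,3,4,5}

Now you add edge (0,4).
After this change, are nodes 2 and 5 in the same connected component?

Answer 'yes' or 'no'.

Initial components: {0,1,2,3,4,5}
Adding edge (0,4): both already in same component {0,1,2,3,4,5}. No change.
New components: {0,1,2,3,4,5}
Are 2 and 5 in the same component? yes

Answer: yes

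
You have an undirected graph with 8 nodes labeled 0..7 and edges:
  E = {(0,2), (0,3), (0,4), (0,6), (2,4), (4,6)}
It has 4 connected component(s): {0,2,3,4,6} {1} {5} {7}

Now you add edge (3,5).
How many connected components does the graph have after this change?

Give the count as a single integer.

Answer: 3

Derivation:
Initial component count: 4
Add (3,5): merges two components. Count decreases: 4 -> 3.
New component count: 3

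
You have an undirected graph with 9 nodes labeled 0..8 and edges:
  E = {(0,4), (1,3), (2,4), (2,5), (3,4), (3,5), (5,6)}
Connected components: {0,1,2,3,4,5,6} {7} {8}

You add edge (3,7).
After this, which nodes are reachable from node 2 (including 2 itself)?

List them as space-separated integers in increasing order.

Answer: 0 1 2 3 4 5 6 7

Derivation:
Before: nodes reachable from 2: {0,1,2,3,4,5,6}
Adding (3,7): merges 2's component with another. Reachability grows.
After: nodes reachable from 2: {0,1,2,3,4,5,6,7}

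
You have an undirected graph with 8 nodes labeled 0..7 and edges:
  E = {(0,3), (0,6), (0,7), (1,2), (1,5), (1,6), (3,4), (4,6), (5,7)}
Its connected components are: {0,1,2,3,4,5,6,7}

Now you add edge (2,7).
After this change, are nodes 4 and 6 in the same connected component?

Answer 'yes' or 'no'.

Answer: yes

Derivation:
Initial components: {0,1,2,3,4,5,6,7}
Adding edge (2,7): both already in same component {0,1,2,3,4,5,6,7}. No change.
New components: {0,1,2,3,4,5,6,7}
Are 4 and 6 in the same component? yes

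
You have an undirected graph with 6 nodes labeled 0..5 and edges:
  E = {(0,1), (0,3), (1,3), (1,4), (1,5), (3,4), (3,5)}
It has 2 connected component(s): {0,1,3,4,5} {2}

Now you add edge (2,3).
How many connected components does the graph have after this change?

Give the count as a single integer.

Answer: 1

Derivation:
Initial component count: 2
Add (2,3): merges two components. Count decreases: 2 -> 1.
New component count: 1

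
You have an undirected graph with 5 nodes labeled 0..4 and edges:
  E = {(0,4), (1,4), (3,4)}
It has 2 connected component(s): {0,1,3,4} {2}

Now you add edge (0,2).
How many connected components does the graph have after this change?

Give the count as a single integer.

Initial component count: 2
Add (0,2): merges two components. Count decreases: 2 -> 1.
New component count: 1

Answer: 1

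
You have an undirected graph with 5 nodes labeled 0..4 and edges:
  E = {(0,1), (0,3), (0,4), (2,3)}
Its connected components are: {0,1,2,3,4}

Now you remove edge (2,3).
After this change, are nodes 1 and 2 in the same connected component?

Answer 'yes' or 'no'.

Answer: no

Derivation:
Initial components: {0,1,2,3,4}
Removing edge (2,3): it was a bridge — component count 1 -> 2.
New components: {0,1,3,4} {2}
Are 1 and 2 in the same component? no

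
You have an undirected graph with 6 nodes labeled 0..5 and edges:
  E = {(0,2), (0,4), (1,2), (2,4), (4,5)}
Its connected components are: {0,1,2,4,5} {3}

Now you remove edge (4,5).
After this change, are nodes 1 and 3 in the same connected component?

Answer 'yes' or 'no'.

Initial components: {0,1,2,4,5} {3}
Removing edge (4,5): it was a bridge — component count 2 -> 3.
New components: {0,1,2,4} {3} {5}
Are 1 and 3 in the same component? no

Answer: no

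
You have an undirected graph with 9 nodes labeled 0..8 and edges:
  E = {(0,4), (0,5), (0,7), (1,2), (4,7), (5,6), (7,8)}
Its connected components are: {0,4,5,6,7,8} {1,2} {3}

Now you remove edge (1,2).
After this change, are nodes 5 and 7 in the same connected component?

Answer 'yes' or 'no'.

Initial components: {0,4,5,6,7,8} {1,2} {3}
Removing edge (1,2): it was a bridge — component count 3 -> 4.
New components: {0,4,5,6,7,8} {1} {2} {3}
Are 5 and 7 in the same component? yes

Answer: yes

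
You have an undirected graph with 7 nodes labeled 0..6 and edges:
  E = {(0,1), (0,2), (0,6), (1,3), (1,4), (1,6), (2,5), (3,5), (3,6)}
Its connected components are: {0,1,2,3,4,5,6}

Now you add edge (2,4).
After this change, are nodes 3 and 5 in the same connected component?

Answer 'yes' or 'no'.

Answer: yes

Derivation:
Initial components: {0,1,2,3,4,5,6}
Adding edge (2,4): both already in same component {0,1,2,3,4,5,6}. No change.
New components: {0,1,2,3,4,5,6}
Are 3 and 5 in the same component? yes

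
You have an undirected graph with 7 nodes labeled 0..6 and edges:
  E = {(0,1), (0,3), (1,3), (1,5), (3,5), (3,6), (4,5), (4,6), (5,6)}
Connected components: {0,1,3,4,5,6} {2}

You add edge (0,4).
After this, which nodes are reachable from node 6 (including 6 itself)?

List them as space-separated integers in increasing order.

Before: nodes reachable from 6: {0,1,3,4,5,6}
Adding (0,4): both endpoints already in same component. Reachability from 6 unchanged.
After: nodes reachable from 6: {0,1,3,4,5,6}

Answer: 0 1 3 4 5 6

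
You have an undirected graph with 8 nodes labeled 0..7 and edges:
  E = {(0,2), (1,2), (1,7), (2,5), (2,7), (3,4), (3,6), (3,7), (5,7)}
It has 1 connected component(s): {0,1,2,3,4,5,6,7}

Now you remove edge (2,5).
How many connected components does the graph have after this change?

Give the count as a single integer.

Initial component count: 1
Remove (2,5): not a bridge. Count unchanged: 1.
  After removal, components: {0,1,2,3,4,5,6,7}
New component count: 1

Answer: 1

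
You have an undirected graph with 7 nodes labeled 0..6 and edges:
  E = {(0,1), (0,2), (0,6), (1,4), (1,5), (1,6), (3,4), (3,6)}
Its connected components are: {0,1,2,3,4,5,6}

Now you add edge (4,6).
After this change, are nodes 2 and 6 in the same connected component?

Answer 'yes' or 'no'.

Initial components: {0,1,2,3,4,5,6}
Adding edge (4,6): both already in same component {0,1,2,3,4,5,6}. No change.
New components: {0,1,2,3,4,5,6}
Are 2 and 6 in the same component? yes

Answer: yes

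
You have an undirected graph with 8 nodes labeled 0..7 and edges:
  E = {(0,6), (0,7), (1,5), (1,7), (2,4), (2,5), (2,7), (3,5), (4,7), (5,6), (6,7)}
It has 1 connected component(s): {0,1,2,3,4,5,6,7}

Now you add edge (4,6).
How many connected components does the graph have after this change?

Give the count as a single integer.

Initial component count: 1
Add (4,6): endpoints already in same component. Count unchanged: 1.
New component count: 1

Answer: 1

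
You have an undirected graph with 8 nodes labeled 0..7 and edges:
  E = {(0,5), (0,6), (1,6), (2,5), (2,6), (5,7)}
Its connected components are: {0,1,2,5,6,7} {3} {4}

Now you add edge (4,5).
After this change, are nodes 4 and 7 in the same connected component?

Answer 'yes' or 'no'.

Initial components: {0,1,2,5,6,7} {3} {4}
Adding edge (4,5): merges {4} and {0,1,2,5,6,7}.
New components: {0,1,2,4,5,6,7} {3}
Are 4 and 7 in the same component? yes

Answer: yes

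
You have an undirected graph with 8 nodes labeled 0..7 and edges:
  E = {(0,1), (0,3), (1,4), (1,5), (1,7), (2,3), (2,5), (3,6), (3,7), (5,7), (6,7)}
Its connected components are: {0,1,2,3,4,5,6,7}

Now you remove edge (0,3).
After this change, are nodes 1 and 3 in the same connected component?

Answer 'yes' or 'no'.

Initial components: {0,1,2,3,4,5,6,7}
Removing edge (0,3): not a bridge — component count unchanged at 1.
New components: {0,1,2,3,4,5,6,7}
Are 1 and 3 in the same component? yes

Answer: yes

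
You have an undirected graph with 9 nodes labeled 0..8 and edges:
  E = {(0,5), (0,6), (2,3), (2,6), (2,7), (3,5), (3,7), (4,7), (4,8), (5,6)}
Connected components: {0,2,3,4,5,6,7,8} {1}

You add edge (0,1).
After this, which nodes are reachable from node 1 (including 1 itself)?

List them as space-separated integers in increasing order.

Before: nodes reachable from 1: {1}
Adding (0,1): merges 1's component with another. Reachability grows.
After: nodes reachable from 1: {0,1,2,3,4,5,6,7,8}

Answer: 0 1 2 3 4 5 6 7 8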